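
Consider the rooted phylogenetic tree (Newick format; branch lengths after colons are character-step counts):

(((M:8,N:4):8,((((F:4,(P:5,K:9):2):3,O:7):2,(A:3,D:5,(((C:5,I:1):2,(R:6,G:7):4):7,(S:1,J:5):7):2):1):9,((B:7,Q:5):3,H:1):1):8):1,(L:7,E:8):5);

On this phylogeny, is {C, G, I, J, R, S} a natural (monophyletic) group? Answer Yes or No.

The most recent common ancestor of these taxa subtends (((C,I),(R,G)),(S,J)).
That clade has exactly 6 tips — every listed taxon and nothing else — so the group is monophyletic.

Yes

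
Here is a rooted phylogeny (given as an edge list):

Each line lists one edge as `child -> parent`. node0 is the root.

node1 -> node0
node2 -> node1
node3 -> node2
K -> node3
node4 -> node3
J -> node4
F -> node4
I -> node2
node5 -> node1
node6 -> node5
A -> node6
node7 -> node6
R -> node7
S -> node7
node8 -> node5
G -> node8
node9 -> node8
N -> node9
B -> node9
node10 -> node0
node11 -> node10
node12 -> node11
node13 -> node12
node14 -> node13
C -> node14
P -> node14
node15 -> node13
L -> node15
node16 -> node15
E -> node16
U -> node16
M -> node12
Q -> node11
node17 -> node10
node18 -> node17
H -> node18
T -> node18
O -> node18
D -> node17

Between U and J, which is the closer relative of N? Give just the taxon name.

The MRCA of N and J subtends (((K,(J,F)),I),((A,(R,S)),(G,(N,B)))) (10 taxa).
The MRCA of N and U is the root, subtending the entire tree (21 taxa).
The first is nested inside the second, so N shares a more recent common ancestor with J.

J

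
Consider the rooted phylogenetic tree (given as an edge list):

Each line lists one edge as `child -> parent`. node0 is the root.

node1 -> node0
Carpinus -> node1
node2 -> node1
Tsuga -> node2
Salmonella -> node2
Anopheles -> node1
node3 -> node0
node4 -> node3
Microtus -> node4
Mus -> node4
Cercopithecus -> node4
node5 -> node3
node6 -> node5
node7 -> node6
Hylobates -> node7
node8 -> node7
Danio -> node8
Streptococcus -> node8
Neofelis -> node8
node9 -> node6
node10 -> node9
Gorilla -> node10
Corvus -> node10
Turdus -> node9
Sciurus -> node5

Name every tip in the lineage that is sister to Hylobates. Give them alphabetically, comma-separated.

Hylobates attaches to the tree at the node subtending (Hylobates,(Danio,Streptococcus,Neofelis)).
The other lineage descending from that same node — the sister group — is (Danio,Streptococcus,Neofelis); its 3 tips in alphabetical order are the answer.

Danio, Neofelis, Streptococcus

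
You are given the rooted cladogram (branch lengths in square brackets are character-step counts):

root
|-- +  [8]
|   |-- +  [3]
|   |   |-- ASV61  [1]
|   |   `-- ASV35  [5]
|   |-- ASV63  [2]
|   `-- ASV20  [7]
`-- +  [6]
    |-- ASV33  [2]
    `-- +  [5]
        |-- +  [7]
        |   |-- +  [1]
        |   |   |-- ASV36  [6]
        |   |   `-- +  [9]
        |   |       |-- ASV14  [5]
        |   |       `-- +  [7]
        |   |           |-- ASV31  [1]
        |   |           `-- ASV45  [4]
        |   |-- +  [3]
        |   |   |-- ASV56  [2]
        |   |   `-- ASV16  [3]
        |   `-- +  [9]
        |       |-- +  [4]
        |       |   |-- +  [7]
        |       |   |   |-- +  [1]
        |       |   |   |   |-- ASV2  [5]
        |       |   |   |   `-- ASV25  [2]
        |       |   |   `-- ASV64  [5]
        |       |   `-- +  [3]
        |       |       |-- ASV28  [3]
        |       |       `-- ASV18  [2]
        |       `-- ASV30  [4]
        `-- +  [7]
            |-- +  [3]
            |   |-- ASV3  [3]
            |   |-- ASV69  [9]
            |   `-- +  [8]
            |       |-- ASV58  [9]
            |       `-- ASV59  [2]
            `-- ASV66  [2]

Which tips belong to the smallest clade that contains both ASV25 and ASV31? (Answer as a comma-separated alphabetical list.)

Tracing ASV25: it sits inside (ASV2,ASV25).
Tracing ASV31: it sits inside (ASV31,ASV45).
The smallest clade enclosing both is ((ASV36,(ASV14,(ASV31,ASV45))),(ASV56,ASV16),((((ASV2,ASV25),ASV64),(ASV28,ASV18)),ASV30)); the answer is its 12 terminal taxa in alphabetical order.

ASV14, ASV16, ASV18, ASV2, ASV25, ASV28, ASV30, ASV31, ASV36, ASV45, ASV56, ASV64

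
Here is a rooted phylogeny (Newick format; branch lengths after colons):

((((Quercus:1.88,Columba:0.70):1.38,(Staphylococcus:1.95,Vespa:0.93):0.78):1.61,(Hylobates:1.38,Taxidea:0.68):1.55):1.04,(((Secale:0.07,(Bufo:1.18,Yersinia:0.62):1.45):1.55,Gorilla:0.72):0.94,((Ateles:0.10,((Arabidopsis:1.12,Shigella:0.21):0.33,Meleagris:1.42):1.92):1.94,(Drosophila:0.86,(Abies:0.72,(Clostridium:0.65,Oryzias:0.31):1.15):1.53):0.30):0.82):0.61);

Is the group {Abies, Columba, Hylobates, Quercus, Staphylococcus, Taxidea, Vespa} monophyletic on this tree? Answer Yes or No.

No

The MRCA of the listed taxa is the root, so the smallest clade containing them is the whole tree.
That clade also contains Arabidopsis, Ateles, Bufo, Clostridium, Drosophila, Gorilla, Meleagris, Oryzias, Secale, Shigella, Yersinia, which are not in the proposed group, so the group is not monophyletic.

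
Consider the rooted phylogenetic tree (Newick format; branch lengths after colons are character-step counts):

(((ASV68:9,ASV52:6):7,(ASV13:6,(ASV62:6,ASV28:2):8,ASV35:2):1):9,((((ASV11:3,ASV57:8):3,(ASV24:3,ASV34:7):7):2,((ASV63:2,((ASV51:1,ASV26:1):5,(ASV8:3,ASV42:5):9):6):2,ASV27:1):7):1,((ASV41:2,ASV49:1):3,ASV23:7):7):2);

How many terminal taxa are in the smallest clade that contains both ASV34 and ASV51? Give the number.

The MRCA of ASV34 and ASV51 is the node subtending (((ASV11,ASV57),(ASV24,ASV34)),((ASV63,((ASV51,ASV26),(ASV8,ASV42))),ASV27)).
That clade contains 10 terminal taxa: ASV11, ASV24, ASV26, ASV27, ASV34, ASV42, ASV51, ASV57, ASV63, ASV8.

10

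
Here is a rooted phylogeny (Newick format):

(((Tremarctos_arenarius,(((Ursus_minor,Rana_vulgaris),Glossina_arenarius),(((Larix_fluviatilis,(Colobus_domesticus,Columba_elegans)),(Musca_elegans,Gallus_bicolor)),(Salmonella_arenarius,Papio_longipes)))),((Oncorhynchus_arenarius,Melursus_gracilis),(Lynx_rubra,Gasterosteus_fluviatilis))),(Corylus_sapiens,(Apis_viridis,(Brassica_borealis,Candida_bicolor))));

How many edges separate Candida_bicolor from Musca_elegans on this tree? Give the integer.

11

The MRCA of Candida_bicolor and Musca_elegans is the root of the tree.
From Candida_bicolor up to that node: 4 branches. From Musca_elegans up to the same node: 7 branches. Total: 4 + 7 = 11.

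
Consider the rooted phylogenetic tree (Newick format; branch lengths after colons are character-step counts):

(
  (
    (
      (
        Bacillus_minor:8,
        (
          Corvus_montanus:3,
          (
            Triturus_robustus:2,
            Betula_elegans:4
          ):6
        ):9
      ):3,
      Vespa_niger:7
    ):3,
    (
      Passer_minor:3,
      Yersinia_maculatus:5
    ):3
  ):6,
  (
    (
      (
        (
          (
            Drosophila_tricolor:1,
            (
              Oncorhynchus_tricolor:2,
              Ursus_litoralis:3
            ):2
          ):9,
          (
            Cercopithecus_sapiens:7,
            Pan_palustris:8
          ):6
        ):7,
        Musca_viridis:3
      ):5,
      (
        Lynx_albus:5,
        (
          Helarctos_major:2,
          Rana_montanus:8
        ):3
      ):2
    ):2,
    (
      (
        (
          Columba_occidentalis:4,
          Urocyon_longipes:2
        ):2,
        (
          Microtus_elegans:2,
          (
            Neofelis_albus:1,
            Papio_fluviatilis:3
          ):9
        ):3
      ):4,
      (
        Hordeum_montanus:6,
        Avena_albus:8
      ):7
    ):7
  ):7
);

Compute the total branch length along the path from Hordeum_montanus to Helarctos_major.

29

The path runs Hordeum_montanus → … → MRCA → … → Helarctos_major; the MRCA is the node subtending (((((Drosophila_tricolor,(Oncorhynchus_tricolor,Ursus_litoralis)),(Cercopithecus_sapiens,Pan_palustris)),Musca_viridis),(Lynx_albus,(Helarctos_major,Rana_montanus))),(((Columba_occidentalis,Urocyon_longipes),(Microtus_elegans,(Neofelis_albus,Papio_fluviatilis))),(Hordeum_montanus,Avena_albus))).
Branch lengths along that path: 6 + 7 + 7 + 2 + 2 + 3 + 2 = 29.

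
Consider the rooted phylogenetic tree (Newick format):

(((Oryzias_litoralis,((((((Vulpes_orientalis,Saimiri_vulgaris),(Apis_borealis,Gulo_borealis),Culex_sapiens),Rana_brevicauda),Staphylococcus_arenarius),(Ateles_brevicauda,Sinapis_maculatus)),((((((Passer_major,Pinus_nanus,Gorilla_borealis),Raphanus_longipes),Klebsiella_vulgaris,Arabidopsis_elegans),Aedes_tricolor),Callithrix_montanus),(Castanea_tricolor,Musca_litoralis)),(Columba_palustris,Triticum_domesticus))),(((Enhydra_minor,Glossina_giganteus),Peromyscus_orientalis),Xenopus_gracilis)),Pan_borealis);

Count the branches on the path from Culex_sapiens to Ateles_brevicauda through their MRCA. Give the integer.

6

The MRCA of Culex_sapiens and Ateles_brevicauda is the node subtending (((((Vulpes_orientalis,Saimiri_vulgaris),(Apis_borealis,Gulo_borealis),Culex_sapiens),Rana_brevicauda),Staphylococcus_arenarius),(Ateles_brevicauda,Sinapis_maculatus)).
From Culex_sapiens up to that node: 4 branches. From Ateles_brevicauda up to the same node: 2 branches. Total: 4 + 2 = 6.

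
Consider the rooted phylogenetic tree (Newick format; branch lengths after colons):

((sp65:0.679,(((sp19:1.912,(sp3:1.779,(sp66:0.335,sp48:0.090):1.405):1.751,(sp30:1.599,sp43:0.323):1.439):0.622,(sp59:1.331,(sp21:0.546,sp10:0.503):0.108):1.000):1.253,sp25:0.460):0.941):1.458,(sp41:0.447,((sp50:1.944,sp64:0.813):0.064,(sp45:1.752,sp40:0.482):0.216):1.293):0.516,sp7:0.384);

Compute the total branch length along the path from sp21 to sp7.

5.690

The path runs sp21 → … → MRCA → … → sp7; the MRCA is the root of the tree.
Branch lengths along that path: 0.546 + 0.108 + 1.000 + 1.253 + 0.941 + 1.458 + 0.384 = 5.690.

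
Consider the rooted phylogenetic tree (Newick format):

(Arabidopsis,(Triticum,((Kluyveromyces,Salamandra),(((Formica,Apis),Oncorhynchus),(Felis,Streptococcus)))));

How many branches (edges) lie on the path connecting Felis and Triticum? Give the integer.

5

The MRCA of Felis and Triticum is the node subtending (Triticum,((Kluyveromyces,Salamandra),(((Formica,Apis),Oncorhynchus),(Felis,Streptococcus)))).
From Felis up to that node: 4 branches. From Triticum up to the same node: 1 branch. Total: 4 + 1 = 5.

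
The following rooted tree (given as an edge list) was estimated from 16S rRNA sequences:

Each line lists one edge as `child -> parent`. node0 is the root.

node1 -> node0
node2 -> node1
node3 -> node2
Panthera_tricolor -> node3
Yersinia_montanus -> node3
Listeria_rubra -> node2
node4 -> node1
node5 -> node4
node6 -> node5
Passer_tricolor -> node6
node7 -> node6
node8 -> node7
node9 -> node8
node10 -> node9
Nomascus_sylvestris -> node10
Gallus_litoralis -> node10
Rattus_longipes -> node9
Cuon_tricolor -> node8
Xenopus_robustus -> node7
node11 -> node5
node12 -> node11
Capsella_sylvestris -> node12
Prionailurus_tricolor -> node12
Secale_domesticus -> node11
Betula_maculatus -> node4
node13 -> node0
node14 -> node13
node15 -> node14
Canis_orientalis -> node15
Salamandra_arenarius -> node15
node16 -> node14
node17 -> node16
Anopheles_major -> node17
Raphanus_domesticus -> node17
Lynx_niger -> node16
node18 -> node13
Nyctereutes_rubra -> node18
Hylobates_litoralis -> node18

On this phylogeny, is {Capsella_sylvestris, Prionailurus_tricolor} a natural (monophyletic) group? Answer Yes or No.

The most recent common ancestor of these taxa subtends (Capsella_sylvestris,Prionailurus_tricolor).
That clade has exactly 2 tips — every listed taxon and nothing else — so the group is monophyletic.

Yes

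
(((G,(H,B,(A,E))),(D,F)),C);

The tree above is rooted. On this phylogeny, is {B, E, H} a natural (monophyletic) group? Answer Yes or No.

No

The MRCA of the listed taxa subtends (H,B,(A,E)).
That clade also contains A, which is not in the proposed group, so the group is not monophyletic.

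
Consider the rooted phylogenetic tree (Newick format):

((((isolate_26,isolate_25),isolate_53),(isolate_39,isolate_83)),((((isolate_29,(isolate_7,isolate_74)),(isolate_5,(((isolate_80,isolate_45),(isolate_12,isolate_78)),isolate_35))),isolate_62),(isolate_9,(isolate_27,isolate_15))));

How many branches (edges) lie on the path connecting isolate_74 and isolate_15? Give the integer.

8

The MRCA of isolate_74 and isolate_15 is the node subtending ((((isolate_29,(isolate_7,isolate_74)),(isolate_5,(((isolate_80,isolate_45),(isolate_12,isolate_78)),isolate_35))),isolate_62),(isolate_9,(isolate_27,isolate_15))).
From isolate_74 up to that node: 5 branches. From isolate_15 up to the same node: 3 branches. Total: 5 + 3 = 8.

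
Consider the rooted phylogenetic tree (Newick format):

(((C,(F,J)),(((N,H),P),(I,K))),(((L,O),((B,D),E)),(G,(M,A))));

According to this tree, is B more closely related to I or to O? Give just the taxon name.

The MRCA of B and O subtends ((L,O),((B,D),E)) (5 taxa).
The MRCA of B and I is the root, subtending the entire tree (16 taxa).
The first is nested inside the second, so B shares a more recent common ancestor with O.

O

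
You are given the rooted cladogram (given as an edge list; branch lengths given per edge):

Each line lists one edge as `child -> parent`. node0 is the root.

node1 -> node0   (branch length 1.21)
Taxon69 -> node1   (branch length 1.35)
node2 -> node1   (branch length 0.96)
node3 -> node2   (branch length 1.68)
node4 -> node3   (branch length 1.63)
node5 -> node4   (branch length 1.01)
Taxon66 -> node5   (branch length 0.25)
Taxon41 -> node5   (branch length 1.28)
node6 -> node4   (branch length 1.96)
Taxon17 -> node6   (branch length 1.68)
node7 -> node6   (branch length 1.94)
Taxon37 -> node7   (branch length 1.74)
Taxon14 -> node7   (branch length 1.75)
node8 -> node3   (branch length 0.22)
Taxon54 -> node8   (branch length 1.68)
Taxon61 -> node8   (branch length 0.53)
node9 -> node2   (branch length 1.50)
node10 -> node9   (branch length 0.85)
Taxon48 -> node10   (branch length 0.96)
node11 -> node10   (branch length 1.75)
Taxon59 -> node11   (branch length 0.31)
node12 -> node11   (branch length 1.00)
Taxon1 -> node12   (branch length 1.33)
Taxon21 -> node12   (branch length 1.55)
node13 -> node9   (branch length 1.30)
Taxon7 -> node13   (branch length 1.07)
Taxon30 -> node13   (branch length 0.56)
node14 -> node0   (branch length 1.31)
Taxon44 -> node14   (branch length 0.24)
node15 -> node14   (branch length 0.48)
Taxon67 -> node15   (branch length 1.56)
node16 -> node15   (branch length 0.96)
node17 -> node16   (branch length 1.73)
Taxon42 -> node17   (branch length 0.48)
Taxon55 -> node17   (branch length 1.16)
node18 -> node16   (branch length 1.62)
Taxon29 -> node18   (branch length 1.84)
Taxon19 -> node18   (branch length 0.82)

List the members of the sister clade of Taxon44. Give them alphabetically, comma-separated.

Taxon44 attaches to the tree at the node subtending (Taxon44,(Taxon67,((Taxon42,Taxon55),(Taxon29,Taxon19)))).
The other lineage descending from that same node — the sister group — is (Taxon67,((Taxon42,Taxon55),(Taxon29,Taxon19))); its 5 tips in alphabetical order are the answer.

Taxon19, Taxon29, Taxon42, Taxon55, Taxon67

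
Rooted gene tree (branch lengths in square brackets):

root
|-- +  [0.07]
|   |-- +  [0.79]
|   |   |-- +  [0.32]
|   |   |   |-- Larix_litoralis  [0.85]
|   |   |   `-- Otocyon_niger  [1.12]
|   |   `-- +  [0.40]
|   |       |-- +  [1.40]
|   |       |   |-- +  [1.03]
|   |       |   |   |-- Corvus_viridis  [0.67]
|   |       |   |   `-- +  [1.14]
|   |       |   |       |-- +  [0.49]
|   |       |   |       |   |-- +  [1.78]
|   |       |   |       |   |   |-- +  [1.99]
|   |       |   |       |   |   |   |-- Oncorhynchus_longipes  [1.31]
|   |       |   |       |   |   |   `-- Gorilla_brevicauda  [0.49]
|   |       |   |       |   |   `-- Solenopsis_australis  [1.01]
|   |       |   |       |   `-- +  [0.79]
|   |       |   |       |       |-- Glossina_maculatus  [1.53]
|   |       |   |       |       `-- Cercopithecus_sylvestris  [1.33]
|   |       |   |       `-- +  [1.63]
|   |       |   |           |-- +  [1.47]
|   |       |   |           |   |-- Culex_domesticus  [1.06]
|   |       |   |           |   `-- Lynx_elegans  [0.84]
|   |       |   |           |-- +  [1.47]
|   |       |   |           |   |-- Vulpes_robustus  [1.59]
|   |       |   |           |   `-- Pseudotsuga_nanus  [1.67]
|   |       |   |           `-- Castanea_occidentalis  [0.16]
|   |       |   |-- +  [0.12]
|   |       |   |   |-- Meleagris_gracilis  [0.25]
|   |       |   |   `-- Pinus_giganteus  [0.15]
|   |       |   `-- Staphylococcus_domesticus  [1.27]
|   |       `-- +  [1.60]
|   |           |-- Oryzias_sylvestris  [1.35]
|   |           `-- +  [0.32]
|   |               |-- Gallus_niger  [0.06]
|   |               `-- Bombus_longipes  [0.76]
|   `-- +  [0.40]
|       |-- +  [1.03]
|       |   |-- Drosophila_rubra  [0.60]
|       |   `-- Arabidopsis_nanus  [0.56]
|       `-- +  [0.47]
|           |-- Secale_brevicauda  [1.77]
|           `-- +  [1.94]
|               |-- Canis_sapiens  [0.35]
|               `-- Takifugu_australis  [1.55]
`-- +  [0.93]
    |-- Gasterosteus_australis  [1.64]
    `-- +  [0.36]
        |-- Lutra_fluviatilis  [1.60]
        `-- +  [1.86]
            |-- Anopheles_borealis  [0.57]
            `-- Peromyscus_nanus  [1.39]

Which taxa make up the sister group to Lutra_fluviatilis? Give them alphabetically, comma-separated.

Anopheles_borealis, Peromyscus_nanus

Lutra_fluviatilis attaches to the tree at the node subtending (Lutra_fluviatilis,(Anopheles_borealis,Peromyscus_nanus)).
The other lineage descending from that same node — the sister group — is (Anopheles_borealis,Peromyscus_nanus); its 2 tips in alphabetical order are the answer.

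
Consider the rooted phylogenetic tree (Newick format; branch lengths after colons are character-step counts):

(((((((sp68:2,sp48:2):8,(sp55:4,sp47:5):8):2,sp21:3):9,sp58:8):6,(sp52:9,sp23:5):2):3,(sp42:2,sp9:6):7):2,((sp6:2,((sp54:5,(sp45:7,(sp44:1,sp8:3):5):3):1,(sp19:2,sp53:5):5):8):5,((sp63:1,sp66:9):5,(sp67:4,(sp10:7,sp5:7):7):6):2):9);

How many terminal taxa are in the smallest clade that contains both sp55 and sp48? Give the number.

4

The MRCA of sp55 and sp48 is the node subtending ((sp68,sp48),(sp55,sp47)).
That clade contains 4 terminal taxa: sp47, sp48, sp55, sp68.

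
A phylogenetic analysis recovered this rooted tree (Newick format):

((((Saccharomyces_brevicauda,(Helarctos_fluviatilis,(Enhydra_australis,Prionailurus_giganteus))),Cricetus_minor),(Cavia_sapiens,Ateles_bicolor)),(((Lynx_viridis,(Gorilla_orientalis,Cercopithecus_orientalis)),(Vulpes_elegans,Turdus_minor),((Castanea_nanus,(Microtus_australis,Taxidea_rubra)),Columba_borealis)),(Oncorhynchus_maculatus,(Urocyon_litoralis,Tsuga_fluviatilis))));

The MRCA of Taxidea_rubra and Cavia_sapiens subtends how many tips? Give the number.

19

The MRCA of Taxidea_rubra and Cavia_sapiens is the root, so the clade is the entire tree.
That clade contains 19 terminal taxa: Ateles_bicolor, Castanea_nanus, Cavia_sapiens, Cercopithecus_orientalis, Columba_borealis, Cricetus_minor, Enhydra_australis, Gorilla_orientalis, Helarctos_fluviatilis, Lynx_viridis, Microtus_australis, Oncorhynchus_maculatus, Prionailurus_giganteus, Saccharomyces_brevicauda, Taxidea_rubra, Tsuga_fluviatilis, Turdus_minor, Urocyon_litoralis, Vulpes_elegans.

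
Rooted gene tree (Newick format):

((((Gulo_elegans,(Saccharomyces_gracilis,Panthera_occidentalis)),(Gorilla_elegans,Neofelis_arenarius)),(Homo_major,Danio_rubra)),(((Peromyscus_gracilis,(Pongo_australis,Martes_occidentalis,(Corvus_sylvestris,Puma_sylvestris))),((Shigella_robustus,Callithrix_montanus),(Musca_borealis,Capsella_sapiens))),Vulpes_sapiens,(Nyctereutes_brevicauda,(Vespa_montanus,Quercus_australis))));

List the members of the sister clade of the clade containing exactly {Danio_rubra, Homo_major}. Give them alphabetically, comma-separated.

The clade containing exactly {Danio_rubra, Homo_major} attaches to the tree at the node subtending (((Gulo_elegans,(Saccharomyces_gracilis,Panthera_occidentalis)),(Gorilla_elegans,Neofelis_arenarius)),(Homo_major,Danio_rubra)).
The other lineage descending from that same node — the sister group — is ((Gulo_elegans,(Saccharomyces_gracilis,Panthera_occidentalis)),(Gorilla_elegans,Neofelis_arenarius)); its 5 tips in alphabetical order are the answer.

Gorilla_elegans, Gulo_elegans, Neofelis_arenarius, Panthera_occidentalis, Saccharomyces_gracilis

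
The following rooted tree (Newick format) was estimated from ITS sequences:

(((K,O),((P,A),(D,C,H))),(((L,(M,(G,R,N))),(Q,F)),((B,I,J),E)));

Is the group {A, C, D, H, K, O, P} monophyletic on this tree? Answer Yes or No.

Yes

The most recent common ancestor of these taxa subtends ((K,O),((P,A),(D,C,H))).
That clade has exactly 7 tips — every listed taxon and nothing else — so the group is monophyletic.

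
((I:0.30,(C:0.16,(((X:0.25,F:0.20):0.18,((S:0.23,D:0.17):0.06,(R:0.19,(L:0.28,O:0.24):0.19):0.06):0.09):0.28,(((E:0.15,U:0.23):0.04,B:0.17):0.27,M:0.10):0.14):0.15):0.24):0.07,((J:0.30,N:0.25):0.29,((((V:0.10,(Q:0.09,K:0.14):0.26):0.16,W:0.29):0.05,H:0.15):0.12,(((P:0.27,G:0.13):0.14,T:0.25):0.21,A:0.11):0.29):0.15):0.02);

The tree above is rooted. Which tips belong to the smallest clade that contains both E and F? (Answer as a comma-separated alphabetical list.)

Tracing E: it sits inside (E,U).
Tracing F: it sits inside (X,F).
The smallest clade enclosing both is (((X,F),((S,D),(R,(L,O)))),(((E,U),B),M)); the answer is its 11 terminal taxa in alphabetical order.

B, D, E, F, L, M, O, R, S, U, X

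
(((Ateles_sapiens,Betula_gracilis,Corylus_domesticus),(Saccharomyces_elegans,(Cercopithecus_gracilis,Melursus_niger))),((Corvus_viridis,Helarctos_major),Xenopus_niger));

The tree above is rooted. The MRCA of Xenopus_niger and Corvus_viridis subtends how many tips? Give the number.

3

The MRCA of Xenopus_niger and Corvus_viridis is the node subtending ((Corvus_viridis,Helarctos_major),Xenopus_niger).
That clade contains 3 terminal taxa: Corvus_viridis, Helarctos_major, Xenopus_niger.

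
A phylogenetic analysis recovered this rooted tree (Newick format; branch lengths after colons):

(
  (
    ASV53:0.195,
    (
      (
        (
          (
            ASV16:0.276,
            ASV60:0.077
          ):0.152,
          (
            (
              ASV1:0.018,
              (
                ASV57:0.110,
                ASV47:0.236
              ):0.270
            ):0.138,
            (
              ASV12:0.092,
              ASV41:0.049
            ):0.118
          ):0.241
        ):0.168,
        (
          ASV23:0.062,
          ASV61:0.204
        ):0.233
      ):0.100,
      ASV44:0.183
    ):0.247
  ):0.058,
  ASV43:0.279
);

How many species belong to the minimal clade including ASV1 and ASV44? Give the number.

The MRCA of ASV1 and ASV44 is the node subtending ((((ASV16,ASV60),((ASV1,(ASV57,ASV47)),(ASV12,ASV41))),(ASV23,ASV61)),ASV44).
That clade contains 10 terminal taxa: ASV1, ASV12, ASV16, ASV23, ASV41, ASV44, ASV47, ASV57, ASV60, ASV61.

10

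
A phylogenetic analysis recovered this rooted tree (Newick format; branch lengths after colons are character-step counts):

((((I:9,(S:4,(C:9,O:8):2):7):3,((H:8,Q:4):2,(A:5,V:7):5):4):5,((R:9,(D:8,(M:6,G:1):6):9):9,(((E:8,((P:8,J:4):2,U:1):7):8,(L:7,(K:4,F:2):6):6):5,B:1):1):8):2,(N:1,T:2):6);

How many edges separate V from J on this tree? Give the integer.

The MRCA of V and J is the node subtending (((I,(S,(C,O))),((H,Q),(A,V))),((R,(D,(M,G))),(((E,((P,J),U)),(L,(K,F))),B))).
From V up to that node: 4 branches. From J up to the same node: 7 branches. Total: 4 + 7 = 11.

11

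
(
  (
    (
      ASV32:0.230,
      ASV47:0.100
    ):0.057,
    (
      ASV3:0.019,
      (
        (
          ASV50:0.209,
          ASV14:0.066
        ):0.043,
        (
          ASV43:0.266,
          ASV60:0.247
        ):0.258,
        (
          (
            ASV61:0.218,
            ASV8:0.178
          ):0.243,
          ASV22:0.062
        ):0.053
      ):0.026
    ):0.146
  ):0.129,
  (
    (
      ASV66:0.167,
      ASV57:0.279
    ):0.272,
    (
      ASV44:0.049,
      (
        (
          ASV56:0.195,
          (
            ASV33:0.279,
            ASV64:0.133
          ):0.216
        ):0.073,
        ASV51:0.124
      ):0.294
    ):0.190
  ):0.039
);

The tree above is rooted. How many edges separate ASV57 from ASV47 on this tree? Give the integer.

6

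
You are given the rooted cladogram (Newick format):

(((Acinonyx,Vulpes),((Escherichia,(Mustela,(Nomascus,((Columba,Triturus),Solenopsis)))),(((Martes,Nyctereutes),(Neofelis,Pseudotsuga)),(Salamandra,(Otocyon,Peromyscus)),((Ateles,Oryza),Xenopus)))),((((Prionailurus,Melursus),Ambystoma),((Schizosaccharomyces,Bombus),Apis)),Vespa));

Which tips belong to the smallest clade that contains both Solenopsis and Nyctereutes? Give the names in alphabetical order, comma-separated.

Ateles, Columba, Escherichia, Martes, Mustela, Neofelis, Nomascus, Nyctereutes, Oryza, Otocyon, Peromyscus, Pseudotsuga, Salamandra, Solenopsis, Triturus, Xenopus

Tracing Solenopsis: it sits inside ((Columba,Triturus),Solenopsis).
Tracing Nyctereutes: it sits inside (Martes,Nyctereutes).
The smallest clade enclosing both is ((Escherichia,(Mustela,(Nomascus,((Columba,Triturus),Solenopsis)))),(((Martes,Nyctereutes),(Neofelis,Pseudotsuga)),(Salamandra,(Otocyon,Peromyscus)),((Ateles,Oryza),Xenopus))); the answer is its 16 terminal taxa in alphabetical order.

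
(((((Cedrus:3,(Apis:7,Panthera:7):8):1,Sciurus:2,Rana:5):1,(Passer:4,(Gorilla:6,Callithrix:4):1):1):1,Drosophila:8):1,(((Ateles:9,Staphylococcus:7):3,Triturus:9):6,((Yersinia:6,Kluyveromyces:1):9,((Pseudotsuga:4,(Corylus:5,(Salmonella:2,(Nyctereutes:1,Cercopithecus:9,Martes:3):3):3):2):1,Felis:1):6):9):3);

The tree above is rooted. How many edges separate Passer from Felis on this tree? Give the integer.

8

The MRCA of Passer and Felis is the root of the tree.
From Passer up to that node: 4 branches. From Felis up to the same node: 4 branches. Total: 4 + 4 = 8.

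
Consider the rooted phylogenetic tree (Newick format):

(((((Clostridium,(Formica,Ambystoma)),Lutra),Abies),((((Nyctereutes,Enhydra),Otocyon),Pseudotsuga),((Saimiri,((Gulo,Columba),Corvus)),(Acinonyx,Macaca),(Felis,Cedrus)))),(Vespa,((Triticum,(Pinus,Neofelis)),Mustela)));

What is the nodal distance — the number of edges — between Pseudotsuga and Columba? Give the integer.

The MRCA of Pseudotsuga and Columba is the node subtending ((((Nyctereutes,Enhydra),Otocyon),Pseudotsuga),((Saimiri,((Gulo,Columba),Corvus)),(Acinonyx,Macaca),(Felis,Cedrus))).
From Pseudotsuga up to that node: 2 branches. From Columba up to the same node: 5 branches. Total: 2 + 5 = 7.

7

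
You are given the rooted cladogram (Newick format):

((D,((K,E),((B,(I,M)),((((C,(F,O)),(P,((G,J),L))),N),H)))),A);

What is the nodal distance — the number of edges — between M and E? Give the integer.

The MRCA of M and E is the node subtending ((K,E),((B,(I,M)),((((C,(F,O)),(P,((G,J),L))),N),H))).
From M up to that node: 4 branches. From E up to the same node: 2 branches. Total: 4 + 2 = 6.

6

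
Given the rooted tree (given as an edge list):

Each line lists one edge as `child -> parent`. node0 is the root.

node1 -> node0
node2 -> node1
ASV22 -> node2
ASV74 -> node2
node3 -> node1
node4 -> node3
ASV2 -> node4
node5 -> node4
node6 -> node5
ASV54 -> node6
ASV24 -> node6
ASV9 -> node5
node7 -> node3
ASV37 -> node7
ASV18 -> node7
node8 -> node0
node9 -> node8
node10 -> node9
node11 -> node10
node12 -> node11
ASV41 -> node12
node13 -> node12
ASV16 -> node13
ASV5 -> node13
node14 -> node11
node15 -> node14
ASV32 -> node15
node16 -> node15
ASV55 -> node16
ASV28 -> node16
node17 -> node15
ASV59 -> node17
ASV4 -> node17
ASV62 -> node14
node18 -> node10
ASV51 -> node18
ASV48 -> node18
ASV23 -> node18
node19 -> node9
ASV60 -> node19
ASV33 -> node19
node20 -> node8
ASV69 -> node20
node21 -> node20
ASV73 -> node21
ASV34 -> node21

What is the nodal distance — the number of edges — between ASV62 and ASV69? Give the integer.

7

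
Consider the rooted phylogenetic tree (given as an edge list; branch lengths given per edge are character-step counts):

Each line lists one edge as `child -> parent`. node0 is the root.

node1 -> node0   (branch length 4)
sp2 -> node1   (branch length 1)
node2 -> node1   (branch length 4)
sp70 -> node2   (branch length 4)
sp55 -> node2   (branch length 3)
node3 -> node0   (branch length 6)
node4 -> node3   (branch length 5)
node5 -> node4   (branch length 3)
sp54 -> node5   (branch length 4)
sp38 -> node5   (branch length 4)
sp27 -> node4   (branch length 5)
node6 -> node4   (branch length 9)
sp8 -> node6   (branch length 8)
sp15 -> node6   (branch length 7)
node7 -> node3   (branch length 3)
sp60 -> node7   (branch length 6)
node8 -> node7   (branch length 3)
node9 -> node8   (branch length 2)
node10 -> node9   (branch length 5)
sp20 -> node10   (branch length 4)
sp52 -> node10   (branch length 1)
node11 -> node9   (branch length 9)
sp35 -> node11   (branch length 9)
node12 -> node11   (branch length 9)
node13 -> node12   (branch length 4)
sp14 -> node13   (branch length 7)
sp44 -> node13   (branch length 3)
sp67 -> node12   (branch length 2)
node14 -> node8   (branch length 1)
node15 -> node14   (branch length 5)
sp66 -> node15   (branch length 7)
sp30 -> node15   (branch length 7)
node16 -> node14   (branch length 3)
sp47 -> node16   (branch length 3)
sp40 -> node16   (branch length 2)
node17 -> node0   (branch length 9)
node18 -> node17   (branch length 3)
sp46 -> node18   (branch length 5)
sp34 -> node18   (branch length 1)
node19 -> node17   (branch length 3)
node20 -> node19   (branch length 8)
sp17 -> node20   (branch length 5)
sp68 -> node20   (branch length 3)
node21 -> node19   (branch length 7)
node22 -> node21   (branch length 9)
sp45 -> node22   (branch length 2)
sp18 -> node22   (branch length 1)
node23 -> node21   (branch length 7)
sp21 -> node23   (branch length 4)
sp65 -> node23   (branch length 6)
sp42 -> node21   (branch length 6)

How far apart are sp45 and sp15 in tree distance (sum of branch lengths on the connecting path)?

The path runs sp45 → … → MRCA → … → sp15; the MRCA is the root of the tree.
Branch lengths along that path: 2 + 9 + 7 + 3 + 9 + 6 + 5 + 9 + 7 = 57.

57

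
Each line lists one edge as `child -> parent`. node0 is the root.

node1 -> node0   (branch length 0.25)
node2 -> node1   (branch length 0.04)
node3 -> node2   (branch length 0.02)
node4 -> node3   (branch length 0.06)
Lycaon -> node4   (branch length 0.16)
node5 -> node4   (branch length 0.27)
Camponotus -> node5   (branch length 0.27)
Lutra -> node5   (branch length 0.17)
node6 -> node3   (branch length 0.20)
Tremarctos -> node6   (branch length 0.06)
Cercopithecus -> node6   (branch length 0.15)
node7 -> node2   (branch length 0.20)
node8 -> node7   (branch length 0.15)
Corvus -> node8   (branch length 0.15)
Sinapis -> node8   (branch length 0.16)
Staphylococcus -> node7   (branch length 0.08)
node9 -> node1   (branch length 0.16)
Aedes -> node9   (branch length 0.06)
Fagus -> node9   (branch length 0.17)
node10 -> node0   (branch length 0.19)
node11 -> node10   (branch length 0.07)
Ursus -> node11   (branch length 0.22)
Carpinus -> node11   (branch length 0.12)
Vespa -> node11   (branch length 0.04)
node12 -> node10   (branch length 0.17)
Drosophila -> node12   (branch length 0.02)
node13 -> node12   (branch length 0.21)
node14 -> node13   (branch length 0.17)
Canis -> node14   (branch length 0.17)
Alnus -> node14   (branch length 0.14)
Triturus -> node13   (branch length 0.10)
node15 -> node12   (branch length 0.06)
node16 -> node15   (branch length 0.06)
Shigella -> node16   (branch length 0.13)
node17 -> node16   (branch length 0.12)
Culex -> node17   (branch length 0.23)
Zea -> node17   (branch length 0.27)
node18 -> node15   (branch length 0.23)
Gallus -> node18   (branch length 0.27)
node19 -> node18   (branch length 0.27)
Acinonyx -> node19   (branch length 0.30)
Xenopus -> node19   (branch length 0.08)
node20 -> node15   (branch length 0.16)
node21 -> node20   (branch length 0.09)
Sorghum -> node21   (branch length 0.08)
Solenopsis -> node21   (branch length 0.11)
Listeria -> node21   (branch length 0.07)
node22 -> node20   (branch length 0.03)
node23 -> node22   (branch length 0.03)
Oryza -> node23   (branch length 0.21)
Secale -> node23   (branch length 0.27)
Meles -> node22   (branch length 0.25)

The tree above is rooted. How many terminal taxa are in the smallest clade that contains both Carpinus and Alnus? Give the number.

19

The MRCA of Carpinus and Alnus is the node subtending ((Ursus,Carpinus,Vespa),(Drosophila,((Canis,Alnus),Triturus),((Shigella,(Culex,Zea)),(Gallus,(Acinonyx,Xenopus)),((Sorghum,Solenopsis,Listeria),((Oryza,Secale),Meles))))).
That clade contains 19 terminal taxa: Acinonyx, Alnus, Canis, Carpinus, Culex, Drosophila, Gallus, Listeria, Meles, Oryza, Secale, Shigella, Solenopsis, Sorghum, Triturus, Ursus, Vespa, Xenopus, Zea.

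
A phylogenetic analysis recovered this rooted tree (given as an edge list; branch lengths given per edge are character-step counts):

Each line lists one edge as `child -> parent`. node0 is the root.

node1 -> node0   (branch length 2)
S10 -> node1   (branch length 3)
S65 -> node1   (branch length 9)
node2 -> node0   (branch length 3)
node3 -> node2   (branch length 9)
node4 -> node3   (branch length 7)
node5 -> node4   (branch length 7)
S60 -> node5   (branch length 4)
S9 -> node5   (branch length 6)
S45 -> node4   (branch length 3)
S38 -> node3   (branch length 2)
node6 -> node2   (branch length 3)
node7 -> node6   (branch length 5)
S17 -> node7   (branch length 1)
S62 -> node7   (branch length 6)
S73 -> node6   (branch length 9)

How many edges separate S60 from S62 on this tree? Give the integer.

7

The MRCA of S60 and S62 is the node subtending ((((S60,S9),S45),S38),((S17,S62),S73)).
From S60 up to that node: 4 branches. From S62 up to the same node: 3 branches. Total: 4 + 3 = 7.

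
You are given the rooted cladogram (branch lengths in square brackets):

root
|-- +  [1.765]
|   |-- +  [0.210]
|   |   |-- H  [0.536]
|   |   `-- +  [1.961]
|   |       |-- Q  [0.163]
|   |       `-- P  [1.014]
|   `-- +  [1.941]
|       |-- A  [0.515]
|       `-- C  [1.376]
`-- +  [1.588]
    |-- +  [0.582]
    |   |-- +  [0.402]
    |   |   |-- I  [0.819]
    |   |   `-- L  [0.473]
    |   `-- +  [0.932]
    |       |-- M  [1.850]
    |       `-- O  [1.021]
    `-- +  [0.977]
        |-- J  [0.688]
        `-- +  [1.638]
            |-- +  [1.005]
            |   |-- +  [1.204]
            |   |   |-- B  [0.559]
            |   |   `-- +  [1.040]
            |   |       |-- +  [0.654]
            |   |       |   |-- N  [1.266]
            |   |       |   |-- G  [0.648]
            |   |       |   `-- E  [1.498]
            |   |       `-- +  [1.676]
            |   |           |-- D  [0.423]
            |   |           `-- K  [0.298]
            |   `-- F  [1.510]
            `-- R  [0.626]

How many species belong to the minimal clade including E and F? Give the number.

7

The MRCA of E and F is the node subtending ((B,((N,G,E),(D,K))),F).
That clade contains 7 terminal taxa: B, D, E, F, G, K, N.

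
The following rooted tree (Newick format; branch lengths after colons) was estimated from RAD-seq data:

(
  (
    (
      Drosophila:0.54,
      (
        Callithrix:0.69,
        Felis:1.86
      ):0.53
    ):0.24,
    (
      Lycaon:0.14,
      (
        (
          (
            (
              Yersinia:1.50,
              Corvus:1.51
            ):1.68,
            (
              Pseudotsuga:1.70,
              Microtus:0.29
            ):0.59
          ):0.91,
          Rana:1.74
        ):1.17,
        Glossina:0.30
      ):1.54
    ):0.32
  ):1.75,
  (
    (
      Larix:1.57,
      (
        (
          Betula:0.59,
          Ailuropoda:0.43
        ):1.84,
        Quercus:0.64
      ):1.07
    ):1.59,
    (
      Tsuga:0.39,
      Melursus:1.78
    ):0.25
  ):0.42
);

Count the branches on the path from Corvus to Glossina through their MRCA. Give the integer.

5

The MRCA of Corvus and Glossina is the node subtending ((((Yersinia,Corvus),(Pseudotsuga,Microtus)),Rana),Glossina).
From Corvus up to that node: 4 branches. From Glossina up to the same node: 1 branch. Total: 4 + 1 = 5.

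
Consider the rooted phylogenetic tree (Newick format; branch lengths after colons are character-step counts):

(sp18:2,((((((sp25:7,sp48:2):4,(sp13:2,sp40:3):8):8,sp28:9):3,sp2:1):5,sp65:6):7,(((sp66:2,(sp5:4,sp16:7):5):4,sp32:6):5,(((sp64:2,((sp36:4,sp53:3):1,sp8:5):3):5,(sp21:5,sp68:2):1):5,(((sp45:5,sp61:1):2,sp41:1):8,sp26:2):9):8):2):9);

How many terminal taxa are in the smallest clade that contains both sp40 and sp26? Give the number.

21

The MRCA of sp40 and sp26 is the node subtending ((((((sp25,sp48),(sp13,sp40)),sp28),sp2),sp65),(((sp66,(sp5,sp16)),sp32),(((sp64,((sp36,sp53),sp8)),(sp21,sp68)),(((sp45,sp61),sp41),sp26)))).
That clade contains 21 terminal taxa: sp13, sp16, sp2, sp21, sp25, sp26, sp28, sp32, sp36, sp40, sp41, sp45, sp48, sp5, sp53, sp61, sp64, sp65, sp66, sp68, sp8.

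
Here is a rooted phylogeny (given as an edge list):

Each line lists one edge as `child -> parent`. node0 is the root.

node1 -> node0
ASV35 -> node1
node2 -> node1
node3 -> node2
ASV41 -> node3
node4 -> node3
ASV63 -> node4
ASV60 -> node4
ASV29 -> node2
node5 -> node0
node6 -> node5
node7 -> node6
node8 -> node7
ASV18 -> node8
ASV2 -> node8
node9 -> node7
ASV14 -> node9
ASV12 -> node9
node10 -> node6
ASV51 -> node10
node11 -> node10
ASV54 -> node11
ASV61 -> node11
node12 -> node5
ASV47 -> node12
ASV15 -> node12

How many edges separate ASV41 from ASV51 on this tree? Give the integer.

8

The MRCA of ASV41 and ASV51 is the root of the tree.
From ASV41 up to that node: 4 branches. From ASV51 up to the same node: 4 branches. Total: 4 + 4 = 8.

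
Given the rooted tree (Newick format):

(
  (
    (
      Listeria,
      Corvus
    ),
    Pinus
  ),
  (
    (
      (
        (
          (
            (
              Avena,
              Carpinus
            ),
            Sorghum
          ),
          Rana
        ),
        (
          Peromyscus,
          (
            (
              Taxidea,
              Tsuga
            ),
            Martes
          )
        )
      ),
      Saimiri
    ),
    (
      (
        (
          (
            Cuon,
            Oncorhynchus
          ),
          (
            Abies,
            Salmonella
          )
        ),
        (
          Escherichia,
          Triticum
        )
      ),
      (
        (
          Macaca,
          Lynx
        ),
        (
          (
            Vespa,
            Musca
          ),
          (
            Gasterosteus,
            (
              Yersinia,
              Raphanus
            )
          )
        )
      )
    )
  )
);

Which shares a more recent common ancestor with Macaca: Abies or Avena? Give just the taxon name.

The MRCA of Macaca and Abies subtends ((((Cuon,Oncorhynchus),(Abies,Salmonella)),(Escherichia,Triticum)),((Macaca,Lynx),((Vespa,Musca),(Gasterosteus,(Yersinia,Raphanus))))) (13 taxa).
The MRCA of Macaca and Avena subtends ((((((Avena,Carpinus),Sorghum),Rana),(Peromyscus,((Taxidea,Tsuga),Martes))),Saimiri),((((Cuon,Oncorhynchus),(Abies,Salmonella)),(Escherichia,Triticum)),((Macaca,Lynx),((Vespa,Musca),(Gasterosteus,(Yersinia,Raphanus)))))) (22 taxa).
The first is nested inside the second, so Macaca shares a more recent common ancestor with Abies.

Abies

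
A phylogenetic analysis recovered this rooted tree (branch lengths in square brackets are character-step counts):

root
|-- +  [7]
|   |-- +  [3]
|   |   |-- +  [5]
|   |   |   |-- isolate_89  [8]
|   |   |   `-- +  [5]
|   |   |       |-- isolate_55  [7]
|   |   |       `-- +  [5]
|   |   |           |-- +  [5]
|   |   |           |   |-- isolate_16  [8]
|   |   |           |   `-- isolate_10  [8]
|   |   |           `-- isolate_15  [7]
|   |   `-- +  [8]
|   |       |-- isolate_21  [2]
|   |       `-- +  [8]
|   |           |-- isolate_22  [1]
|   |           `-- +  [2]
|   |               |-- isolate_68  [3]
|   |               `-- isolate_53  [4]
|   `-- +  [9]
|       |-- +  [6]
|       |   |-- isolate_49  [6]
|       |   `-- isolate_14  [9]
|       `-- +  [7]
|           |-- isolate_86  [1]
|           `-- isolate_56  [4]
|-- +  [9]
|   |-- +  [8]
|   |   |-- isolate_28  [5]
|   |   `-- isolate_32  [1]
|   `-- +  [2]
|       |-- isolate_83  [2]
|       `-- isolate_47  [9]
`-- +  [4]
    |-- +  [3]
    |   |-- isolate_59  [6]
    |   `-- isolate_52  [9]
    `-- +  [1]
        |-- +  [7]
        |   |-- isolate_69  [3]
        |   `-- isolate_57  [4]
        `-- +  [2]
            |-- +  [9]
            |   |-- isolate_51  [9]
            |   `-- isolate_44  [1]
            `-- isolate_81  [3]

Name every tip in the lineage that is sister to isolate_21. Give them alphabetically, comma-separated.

isolate_21 attaches to the tree at the node subtending (isolate_21,(isolate_22,(isolate_68,isolate_53))).
The other lineage descending from that same node — the sister group — is (isolate_22,(isolate_68,isolate_53)); its 3 tips in alphabetical order are the answer.

isolate_22, isolate_53, isolate_68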